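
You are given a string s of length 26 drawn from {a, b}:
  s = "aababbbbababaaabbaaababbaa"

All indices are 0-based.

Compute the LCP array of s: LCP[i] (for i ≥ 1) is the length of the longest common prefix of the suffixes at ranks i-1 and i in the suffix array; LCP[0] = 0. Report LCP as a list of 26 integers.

[0, 1, 2, 4, 2, 6, 3, 1, 3, 4, 5, 2, 5, 3, 0, 3, 5, 2, 4, 3, 4, 1, 4, 3, 2, 3]

rank | idx | suffix
   0 |  25 | a
   1 |  24 | aa
   2 |  17 | aaababbaa
   3 |  12 | aaabbaaababbaa
   4 |  18 | aababbaa
   5 |   0 | aababbbbababaaabbaaababbaa
   6 |  13 | aabbaaababbaa
   7 |  10 | abaaabbaaababbaa
   8 |   8 | ababaaabbaaababbaa
   9 |  19 | ababbaa
  10 |   1 | ababbbbababaaabbaaababbaa
  11 |  21 | abbaa
  12 |  14 | abbaaababbaa
  13 |   3 | abbbbababaaabbaaababbaa
  14 |  23 | baa
  15 |  16 | baaababbaa
  16 |  11 | baaabbaaababbaa
  17 |   9 | babaaabbaaababbaa
  18 |   7 | bababaaabbaaababbaa
  19 |  20 | babbaa
  20 |   2 | babbbbababaaabbaaababbaa
  21 |  22 | bbaa
  22 |  15 | bbaaababbaa
  23 |   6 | bbababaaabbaaababbaa
  24 |   5 | bbbababaaabbaaababbaa
  25 |   4 | bbbbababaaabbaaababbaa

SA = [25, 24, 17, 12, 18, 0, 13, 10, 8, 19, 1, 21, 14, 3, 23, 16, 11, 9, 7, 20, 2, 22, 15, 6, 5, 4]
[i] adj suffixes → lcp
  [1] 25/24 → 1 ('a')
  [2] 24/17 → 2 ('aa')
  [3] 17/12 → 4 ('aaab')
  [4] 12/18 → 2 ('aa')
  [5] 18/0 → 6 ('aababb')
  [6] 0/13 → 3 ('aab')
  [7] 13/10 → 1 ('a')
  [8] 10/8 → 3 ('aba')
  [9] 8/19 → 4 ('abab')
  [10] 19/1 → 5 ('ababb')
  [11] 1/21 → 2 ('ab')
  [12] 21/14 → 5 ('abbaa')
  [13] 14/3 → 3 ('abb')
  [14] 3/23 → 0 ('')
  [15] 23/16 → 3 ('baa')
  [16] 16/11 → 5 ('baaab')
  [17] 11/9 → 2 ('ba')
  [18] 9/7 → 4 ('baba')
  [19] 7/20 → 3 ('bab')
  [20] 20/2 → 4 ('babb')
  [21] 2/22 → 1 ('b')
  [22] 22/15 → 4 ('bbaa')
  [23] 15/6 → 3 ('bba')
  [24] 6/5 → 2 ('bb')
  [25] 5/4 → 3 ('bbb')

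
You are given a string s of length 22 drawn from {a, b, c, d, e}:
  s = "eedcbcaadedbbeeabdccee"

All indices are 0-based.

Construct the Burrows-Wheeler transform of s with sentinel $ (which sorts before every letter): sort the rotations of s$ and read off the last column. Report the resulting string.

rank  rotation                 last
    0  $eedcbcaadedbbeeabdccee  e
    1  aadedbbeeabdccee$eedcbc  c
    2  abdccee$eedcbcaadedbbee  e
    3  adedbbeeabdccee$eedcbca  a
    4  bbeeabdccee$eedcbcaaded  d
    5  bcaadedbbeeabdccee$eedc  c
    6  bdccee$eedcbcaadedbbeea  a
    7  beeabdccee$eedcbcaadedb  b
    8  caadedbbeeabdccee$eedcb  b
    9  cbcaadedbbeeabdccee$eed  d
   10  ccee$eedcbcaadedbbeeabd  d
   11  cee$eedcbcaadedbbeeabdc  c
   12  dbbeeabdccee$eedcbcaade  e
   13  dcbcaadedbbeeabdccee$ee  e
   14  dccee$eedcbcaadedbbeeab  b
   15  dedbbeeabdccee$eedcbcaa  a
   16  e$eedcbcaadedbbeeabdcce  e
   17  eabdccee$eedcbcaadedbbe  e
   18  edbbeeabdccee$eedcbcaad  d
   19  edcbcaadedbbeeabdccee$e  e
   20  ee$eedcbcaadedbbeeabdcc  c
   21  eeabdccee$eedcbcaadedbb  b
   22  eedcbcaadedbbeeabdccee$  $

eceadcabbddceebaeedecb$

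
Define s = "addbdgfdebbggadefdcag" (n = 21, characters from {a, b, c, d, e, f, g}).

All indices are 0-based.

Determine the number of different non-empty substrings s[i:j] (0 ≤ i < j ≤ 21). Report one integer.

sorted suffixes:
  #0 SA[0]=0  'addbdgfdebbggadefdcag'
  #1 SA[1]=13  'adefdcag'
  #2 SA[2]=19  'ag'
  #3 SA[3]=9  'bbggadefdcag'
  #4 SA[4]=3  'bdgfdebbggadefdcag'
  #5 SA[5]=10  'bggadefdcag'
  #6 SA[6]=18  'cag'
  #7 SA[7]=2  'dbdgfdebbggadefdcag'
  #8 SA[8]=17  'dcag'
  #9 SA[9]=1  'ddbdgfdebbggadefdcag'
  #10 SA[10]=7  'debbggadefdcag'
  #11 SA[11]=14  'defdcag'
  #12 SA[12]=4  'dgfdebbggadefdcag'
  #13 SA[13]=8  'ebbggadefdcag'
  #14 SA[14]=15  'efdcag'
  #15 SA[15]=16  'fdcag'
  #16 SA[16]=6  'fdebbggadefdcag'
  #17 SA[17]=20  'g'
  #18 SA[18]=12  'gadefdcag'
  #19 SA[19]=5  'gfdebbggadefdcag'
  #20 SA[20]=11  'ggadefdcag'

SA = [0, 13, 19, 9, 3, 10, 18, 2, 17, 1, 7, 14, 4, 8, 15, 16, 6, 20, 12, 5, 11]
i: (SA[i-1],SA[i]) lcp shared
  1: (0,13) 2 'ad'
  2: (13,19) 1 'a'
  3: (19,9) 0 ''
  4: (9,3) 1 'b'
  5: (3,10) 1 'b'
  6: (10,18) 0 ''
  7: (18,2) 0 ''
  8: (2,17) 1 'd'
  9: (17,1) 1 'd'
  10: (1,7) 1 'd'
  11: (7,14) 2 'de'
  12: (14,4) 1 'd'
  13: (4,8) 0 ''
  14: (8,15) 1 'e'
  15: (15,16) 0 ''
  16: (16,6) 2 'fd'
  17: (6,20) 0 ''
  18: (20,12) 1 'g'
  19: (12,5) 1 'g'
  20: (5,11) 1 'g'

n(n+1)/2 = 21·22/2 = 231
Σ LCP = 0 + 2 + 1 + 0 + 1 + 1 + 0 + 0 + 1 + 1 + 1 + 2 + 1 + 0 + 1 + 0 + 2 + 0 + 1 + 1 + 1 = 17
distinct = 231 − 17 = 214

214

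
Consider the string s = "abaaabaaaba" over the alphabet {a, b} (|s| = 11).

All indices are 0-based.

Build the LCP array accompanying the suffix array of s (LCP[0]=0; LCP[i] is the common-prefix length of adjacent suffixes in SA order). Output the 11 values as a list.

rank→(start, suffix):
  0 → (10, 'a')
  1 → (6, 'aaaba')
  2 → (2, 'aaabaaaba')
  3 → (7, 'aaba')
  4 → (3, 'aabaaaba')
  5 → (8, 'aba')
  6 → (4, 'abaaaba')
  7 → (0, 'abaaabaaaba')
  8 → (9, 'ba')
  9 → (5, 'baaaba')
  10 → (1, 'baaabaaaba')

SA = [10, 6, 2, 7, 3, 8, 4, 0, 9, 5, 1]
[i] adj suffixes → lcp
  [1] 10/6 → 1 ('a')
  [2] 6/2 → 5 ('aaaba')
  [3] 2/7 → 2 ('aa')
  [4] 7/3 → 4 ('aaba')
  [5] 3/8 → 1 ('a')
  [6] 8/4 → 3 ('aba')
  [7] 4/0 → 7 ('abaaaba')
  [8] 0/9 → 0 ('')
  [9] 9/5 → 2 ('ba')
  [10] 5/1 → 6 ('baaaba')

[0, 1, 5, 2, 4, 1, 3, 7, 0, 2, 6]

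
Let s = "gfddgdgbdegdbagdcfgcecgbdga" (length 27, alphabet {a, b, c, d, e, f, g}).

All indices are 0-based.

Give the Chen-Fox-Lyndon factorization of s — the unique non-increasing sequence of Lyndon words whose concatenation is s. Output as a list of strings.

["g", "f", "ddgdg", "bdegd", "b", "agdcfgcecgbdg", "a"]

emit factor 1: 'g' (i=0, period=1)
emit factor 2: 'f' (i=1, period=1)
emit factor 3: 'ddgdg' (i=2, period=5)
emit factor 4: 'bdegd' (i=7, period=5)
emit factor 5: 'b' (i=12, period=1)
emit factor 6: 'agdcfgcecgbdg' (i=13, period=13)
emit factor 7: 'a' (i=26, period=1)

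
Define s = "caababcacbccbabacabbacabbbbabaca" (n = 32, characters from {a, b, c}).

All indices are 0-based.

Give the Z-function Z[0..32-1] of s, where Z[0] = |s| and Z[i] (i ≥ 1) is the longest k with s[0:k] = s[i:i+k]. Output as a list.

Z[0]=32
i=1: i≥r, start 0; Z[1]=0
i=2: i≥r, start 0; Z[2]=0
i=3: i≥r, start 0; Z[3]=0
i=4: i≥r, start 0; Z[4]=0
i=5: i≥r, start 0; Z[5]=0
i=6: i≥r, start 0; Z[6]=2 extend→box=[6,8)
i=7: min(r-i=1, Z[1]=0)=0; Z[7]=0
i=8: i≥r, start 0; Z[8]=1 extend→box=[8,9)
i=9: i≥r, start 0; Z[9]=0
i=10: i≥r, start 0; Z[10]=1 extend→box=[10,11)
i=11: i≥r, start 0; Z[11]=1 extend→box=[11,12)
i=12: i≥r, start 0; Z[12]=0
i=13: i≥r, start 0; Z[13]=0
i=14: i≥r, start 0; Z[14]=0
i=15: i≥r, start 0; Z[15]=0
i=16: i≥r, start 0; Z[16]=2 extend→box=[16,18)
i=17: min(r-i=1, Z[1]=0)=0; Z[17]=0
i=18: i≥r, start 0; Z[18]=0
i=19: i≥r, start 0; Z[19]=0
i=20: i≥r, start 0; Z[20]=0
i=21: i≥r, start 0; Z[21]=2 extend→box=[21,23)
i=22: min(r-i=1, Z[1]=0)=0; Z[22]=0
i=23: i≥r, start 0; Z[23]=0
i=24: i≥r, start 0; Z[24]=0
i=25: i≥r, start 0; Z[25]=0
i=26: i≥r, start 0; Z[26]=0
i=27: i≥r, start 0; Z[27]=0
i=28: i≥r, start 0; Z[28]=0
i=29: i≥r, start 0; Z[29]=0
i=30: i≥r, start 0; Z[30]=2 extend→box=[30,32)
i=31: min(r-i=1, Z[1]=0)=0; Z[31]=0

[32, 0, 0, 0, 0, 0, 2, 0, 1, 0, 1, 1, 0, 0, 0, 0, 2, 0, 0, 0, 0, 2, 0, 0, 0, 0, 0, 0, 0, 0, 2, 0]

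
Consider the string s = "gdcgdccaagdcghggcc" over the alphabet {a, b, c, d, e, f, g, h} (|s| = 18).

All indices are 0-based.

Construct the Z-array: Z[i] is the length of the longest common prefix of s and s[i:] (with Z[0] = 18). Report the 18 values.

Z[0]=18
i=1: i≥r, start 0; Z[1]=0
i=2: i≥r, start 0; Z[2]=0
i=3: i≥r, start 0; Z[3]=3 scan→box=[3,6)
i=4: min(r-i=2, Z[1]=0)=0; Z[4]=0
i=5: min(r-i=1, Z[2]=0)=0; Z[5]=0
i=6: i≥r, start 0; Z[6]=0
i=7: i≥r, start 0; Z[7]=0
i=8: i≥r, start 0; Z[8]=0
i=9: i≥r, start 0; Z[9]=4 scan→box=[9,13)
i=10: min(r-i=3, Z[1]=0)=0; Z[10]=0
i=11: min(r-i=2, Z[2]=0)=0; Z[11]=0
i=12: min(r-i=1, Z[3]=3)=1; Z[12]=1
i=13: i≥r, start 0; Z[13]=0
i=14: i≥r, start 0; Z[14]=1 scan→box=[14,15)
i=15: i≥r, start 0; Z[15]=1 scan→box=[15,16)
i=16: i≥r, start 0; Z[16]=0
i=17: i≥r, start 0; Z[17]=0

[18, 0, 0, 3, 0, 0, 0, 0, 0, 4, 0, 0, 1, 0, 1, 1, 0, 0]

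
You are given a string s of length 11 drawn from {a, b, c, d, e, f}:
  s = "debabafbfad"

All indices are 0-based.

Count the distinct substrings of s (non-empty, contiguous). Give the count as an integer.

sorted suffixes:
  #0 SA[0]=3  'abafbfad'
  #1 SA[1]=9  'ad'
  #2 SA[2]=5  'afbfad'
  #3 SA[3]=2  'babafbfad'
  #4 SA[4]=4  'bafbfad'
  #5 SA[5]=7  'bfad'
  #6 SA[6]=10  'd'
  #7 SA[7]=0  'debabafbfad'
  #8 SA[8]=1  'ebabafbfad'
  #9 SA[9]=8  'fad'
  #10 SA[10]=6  'fbfad'

SA = [3, 9, 5, 2, 4, 7, 10, 0, 1, 8, 6]
[i] adj suffixes → lcp
  [1] 3/9 → 1 ('a')
  [2] 9/5 → 1 ('a')
  [3] 5/2 → 0 ('')
  [4] 2/4 → 2 ('ba')
  [5] 4/7 → 1 ('b')
  [6] 7/10 → 0 ('')
  [7] 10/0 → 1 ('d')
  [8] 0/1 → 0 ('')
  [9] 1/8 → 0 ('')
  [10] 8/6 → 1 ('f')

n(n+1)/2 = 11·12/2 = 66
Σ LCP = 0 + 1 + 1 + 0 + 2 + 1 + 0 + 1 + 0 + 0 + 1 = 7
distinct = 66 − 7 = 59

59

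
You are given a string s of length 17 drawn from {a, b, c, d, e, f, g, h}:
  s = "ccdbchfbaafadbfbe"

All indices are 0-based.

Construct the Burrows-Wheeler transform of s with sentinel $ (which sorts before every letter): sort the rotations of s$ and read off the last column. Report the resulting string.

rank  rotation            last
    0  $ccdbchfbaafadbfbe  e
    1  aafadbfbe$ccdbchfb  b
    2  adbfbe$ccdbchfbaaf  f
    3  afadbfbe$ccdbchfba  a
    4  baafadbfbe$ccdbchf  f
    5  bchfbaafadbfbe$ccd  d
    6  be$ccdbchfbaafadbf  f
    7  bfbe$ccdbchfbaafad  d
    8  ccdbchfbaafadbfbe$  $
    9  cdbchfbaafadbfbe$c  c
   10  chfbaafadbfbe$ccdb  b
   11  dbchfbaafadbfbe$cc  c
   12  dbfbe$ccdbchfbaafa  a
   13  e$ccdbchfbaafadbfb  b
   14  fadbfbe$ccdbchfbaa  a
   15  fbaafadbfbe$ccdbch  h
   16  fbe$ccdbchfbaafadb  b
   17  hfbaafadbfbe$ccdbc  c

ebfafdfd$cbcabahbc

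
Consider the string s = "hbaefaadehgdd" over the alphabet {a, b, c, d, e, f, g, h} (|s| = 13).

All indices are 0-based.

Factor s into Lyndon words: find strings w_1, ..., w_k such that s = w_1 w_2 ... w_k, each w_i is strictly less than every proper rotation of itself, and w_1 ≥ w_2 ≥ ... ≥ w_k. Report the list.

emit factor 1: 'h' (i=0, period=1)
emit factor 2: 'b' (i=1, period=1)
emit factor 3: 'aef' (i=2, period=3)
emit factor 4: 'aadehgdd' (i=5, period=8)

["h", "b", "aef", "aadehgdd"]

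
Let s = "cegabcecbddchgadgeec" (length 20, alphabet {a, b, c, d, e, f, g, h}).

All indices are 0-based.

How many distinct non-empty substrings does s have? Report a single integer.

194

rank→(start, suffix):
  0 → (3, 'abcecbddchgadgeec')
  1 → (14, 'adgeec')
  2 → (4, 'bcecbddchgadgeec')
  3 → (8, 'bddchgadgeec')
  4 → (19, 'c')
  5 → (7, 'cbddchgadgeec')
  6 → (5, 'cecbddchgadgeec')
  7 → (0, 'cegabcecbddchgadgeec')
  8 → (11, 'chgadgeec')
  9 → (10, 'dchgadgeec')
  10 → (9, 'ddchgadgeec')
  11 → (15, 'dgeec')
  12 → (18, 'ec')
  13 → (6, 'ecbddchgadgeec')
  14 → (17, 'eec')
  15 → (1, 'egabcecbddchgadgeec')
  16 → (2, 'gabcecbddchgadgeec')
  17 → (13, 'gadgeec')
  18 → (16, 'geec')
  19 → (12, 'hgadgeec')

SA = [3, 14, 4, 8, 19, 7, 5, 0, 11, 10, 9, 15, 18, 6, 17, 1, 2, 13, 16, 12]
i: (SA[i-1],SA[i]) lcp shared
  1: (3,14) 1 'a'
  2: (14,4) 0 ''
  3: (4,8) 1 'b'
  4: (8,19) 0 ''
  5: (19,7) 1 'c'
  6: (7,5) 1 'c'
  7: (5,0) 2 'ce'
  8: (0,11) 1 'c'
  9: (11,10) 0 ''
  10: (10,9) 1 'd'
  11: (9,15) 1 'd'
  12: (15,18) 0 ''
  13: (18,6) 2 'ec'
  14: (6,17) 1 'e'
  15: (17,1) 1 'e'
  16: (1,2) 0 ''
  17: (2,13) 2 'ga'
  18: (13,16) 1 'g'
  19: (16,12) 0 ''

n(n+1)/2 = 20·21/2 = 210
Σ LCP = 0 + 1 + 0 + 1 + 0 + 1 + 1 + 2 + 1 + 0 + 1 + 1 + 0 + 2 + 1 + 1 + 0 + 2 + 1 + 0 = 16
distinct = 210 − 16 = 194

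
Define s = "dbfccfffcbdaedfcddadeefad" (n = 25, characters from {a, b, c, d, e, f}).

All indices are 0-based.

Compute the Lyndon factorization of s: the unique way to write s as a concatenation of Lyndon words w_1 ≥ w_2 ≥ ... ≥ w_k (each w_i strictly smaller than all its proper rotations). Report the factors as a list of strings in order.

emit factor 1: 'd' (i=0, period=1)
emit factor 2: 'bfccfffc' (i=1, period=8)
emit factor 3: 'bd' (i=9, period=2)
emit factor 4: 'aedfcdd' (i=11, period=7)
emit factor 5: 'adeef' (i=18, period=5)
emit factor 6: 'ad' (i=23, period=2)

["d", "bfccfffc", "bd", "aedfcdd", "adeef", "ad"]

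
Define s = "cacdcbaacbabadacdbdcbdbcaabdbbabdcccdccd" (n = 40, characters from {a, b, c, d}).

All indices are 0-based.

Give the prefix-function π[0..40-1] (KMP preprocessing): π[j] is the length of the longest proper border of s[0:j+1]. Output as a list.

π[0] = 0
j=1 s[j]='a': π[1]=0 (border '')
j=2 s[j]='c': π[2]=1 (border 'c')
j=3 s[j]='d': k: 1→0; π[3]=0 (border '')
j=4 s[j]='c': π[4]=1 (border 'c')
j=5 s[j]='b': k: 1→0; π[5]=0 (border '')
j=6 s[j]='a': π[6]=0 (border '')
j=7 s[j]='a': π[7]=0 (border '')
j=8 s[j]='c': π[8]=1 (border 'c')
j=9 s[j]='b': k: 1→0; π[9]=0 (border '')
j=10 s[j]='a': π[10]=0 (border '')
j=11 s[j]='b': π[11]=0 (border '')
j=12 s[j]='a': π[12]=0 (border '')
j=13 s[j]='d': π[13]=0 (border '')
j=14 s[j]='a': π[14]=0 (border '')
j=15 s[j]='c': π[15]=1 (border 'c')
j=16 s[j]='d': k: 1→0; π[16]=0 (border '')
j=17 s[j]='b': π[17]=0 (border '')
j=18 s[j]='d': π[18]=0 (border '')
j=19 s[j]='c': π[19]=1 (border 'c')
j=20 s[j]='b': k: 1→0; π[20]=0 (border '')
j=21 s[j]='d': π[21]=0 (border '')
j=22 s[j]='b': π[22]=0 (border '')
j=23 s[j]='c': π[23]=1 (border 'c')
j=24 s[j]='a': π[24]=2 (border 'ca')
j=25 s[j]='a': k: 2→0; π[25]=0 (border '')
j=26 s[j]='b': π[26]=0 (border '')
j=27 s[j]='d': π[27]=0 (border '')
j=28 s[j]='b': π[28]=0 (border '')
j=29 s[j]='b': π[29]=0 (border '')
j=30 s[j]='a': π[30]=0 (border '')
j=31 s[j]='b': π[31]=0 (border '')
j=32 s[j]='d': π[32]=0 (border '')
j=33 s[j]='c': π[33]=1 (border 'c')
j=34 s[j]='c': k: 1→0; π[34]=1 (border 'c')
j=35 s[j]='c': k: 1→0; π[35]=1 (border 'c')
j=36 s[j]='d': k: 1→0; π[36]=0 (border '')
j=37 s[j]='c': π[37]=1 (border 'c')
j=38 s[j]='c': k: 1→0; π[38]=1 (border 'c')
j=39 s[j]='d': k: 1→0; π[39]=0 (border '')

[0, 0, 1, 0, 1, 0, 0, 0, 1, 0, 0, 0, 0, 0, 0, 1, 0, 0, 0, 1, 0, 0, 0, 1, 2, 0, 0, 0, 0, 0, 0, 0, 0, 1, 1, 1, 0, 1, 1, 0]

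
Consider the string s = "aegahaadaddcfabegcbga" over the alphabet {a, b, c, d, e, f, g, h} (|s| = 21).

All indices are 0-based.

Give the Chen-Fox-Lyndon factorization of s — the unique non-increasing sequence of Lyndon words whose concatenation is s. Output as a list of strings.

emit factor 1: 'aegah' (i=0, period=5)
emit factor 2: 'aadaddcfabegcbg' (i=5, period=15)
emit factor 3: 'a' (i=20, period=1)

["aegah", "aadaddcfabegcbg", "a"]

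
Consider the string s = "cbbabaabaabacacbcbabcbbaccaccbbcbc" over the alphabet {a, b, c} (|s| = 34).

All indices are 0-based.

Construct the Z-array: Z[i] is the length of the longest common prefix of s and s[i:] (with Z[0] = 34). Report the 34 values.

[34, 0, 0, 0, 0, 0, 0, 0, 0, 0, 0, 0, 1, 0, 2, 0, 2, 0, 0, 0, 4, 0, 0, 0, 1, 1, 0, 1, 3, 0, 0, 2, 0, 1]

Z[0]=34
i=1: i≥r, start 0; Z[1]=0
i=2: i≥r, start 0; Z[2]=0
i=3: i≥r, start 0; Z[3]=0
i=4: i≥r, start 0; Z[4]=0
i=5: i≥r, start 0; Z[5]=0
i=6: i≥r, start 0; Z[6]=0
i=7: i≥r, start 0; Z[7]=0
i=8: i≥r, start 0; Z[8]=0
i=9: i≥r, start 0; Z[9]=0
i=10: i≥r, start 0; Z[10]=0
i=11: i≥r, start 0; Z[11]=0
i=12: i≥r, start 0; Z[12]=1 scan→box=[12,13)
i=13: i≥r, start 0; Z[13]=0
i=14: i≥r, start 0; Z[14]=2 scan→box=[14,16)
i=15: min(r-i=1, Z[1]=0)=0; Z[15]=0
i=16: i≥r, start 0; Z[16]=2 scan→box=[16,18)
i=17: min(r-i=1, Z[1]=0)=0; Z[17]=0
i=18: i≥r, start 0; Z[18]=0
i=19: i≥r, start 0; Z[19]=0
i=20: i≥r, start 0; Z[20]=4 scan→box=[20,24)
i=21: min(r-i=3, Z[1]=0)=0; Z[21]=0
i=22: min(r-i=2, Z[2]=0)=0; Z[22]=0
i=23: min(r-i=1, Z[3]=0)=0; Z[23]=0
i=24: i≥r, start 0; Z[24]=1 scan→box=[24,25)
i=25: i≥r, start 0; Z[25]=1 scan→box=[25,26)
i=26: i≥r, start 0; Z[26]=0
i=27: i≥r, start 0; Z[27]=1 scan→box=[27,28)
i=28: i≥r, start 0; Z[28]=3 scan→box=[28,31)
i=29: min(r-i=2, Z[1]=0)=0; Z[29]=0
i=30: min(r-i=1, Z[2]=0)=0; Z[30]=0
i=31: i≥r, start 0; Z[31]=2 scan→box=[31,33)
i=32: min(r-i=1, Z[1]=0)=0; Z[32]=0
i=33: i≥r, start 0; Z[33]=1 scan→box=[33,34)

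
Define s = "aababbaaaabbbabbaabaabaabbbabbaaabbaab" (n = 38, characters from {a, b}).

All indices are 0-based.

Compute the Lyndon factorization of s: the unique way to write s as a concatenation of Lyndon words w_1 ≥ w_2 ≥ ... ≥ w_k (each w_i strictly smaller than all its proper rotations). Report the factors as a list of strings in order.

["aababb", "aaaabbbabbaabaabaabbbabbaaabbaab"]

emit factor 1: 'aababb' (i=0, period=6)
emit factor 2: 'aaaabbbabbaabaabaabbbabbaaabbaab' (i=6, period=32)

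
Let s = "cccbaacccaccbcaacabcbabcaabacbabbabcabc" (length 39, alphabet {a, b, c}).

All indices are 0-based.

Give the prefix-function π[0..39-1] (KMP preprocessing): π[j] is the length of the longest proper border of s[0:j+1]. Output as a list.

π[0] = 0
j=1 s[j]='c': π[1]=1 (border 'c')
j=2 s[j]='c': π[2]=2 (border 'cc')
j=3 s[j]='b': k: 2→1→0; π[3]=0 (border '')
j=4 s[j]='a': π[4]=0 (border '')
j=5 s[j]='a': π[5]=0 (border '')
j=6 s[j]='c': π[6]=1 (border 'c')
j=7 s[j]='c': π[7]=2 (border 'cc')
j=8 s[j]='c': π[8]=3 (border 'ccc')
j=9 s[j]='a': k: 3→2→1→0; π[9]=0 (border '')
j=10 s[j]='c': π[10]=1 (border 'c')
j=11 s[j]='c': π[11]=2 (border 'cc')
j=12 s[j]='b': k: 2→1→0; π[12]=0 (border '')
j=13 s[j]='c': π[13]=1 (border 'c')
j=14 s[j]='a': k: 1→0; π[14]=0 (border '')
j=15 s[j]='a': π[15]=0 (border '')
j=16 s[j]='c': π[16]=1 (border 'c')
j=17 s[j]='a': k: 1→0; π[17]=0 (border '')
j=18 s[j]='b': π[18]=0 (border '')
j=19 s[j]='c': π[19]=1 (border 'c')
j=20 s[j]='b': k: 1→0; π[20]=0 (border '')
j=21 s[j]='a': π[21]=0 (border '')
j=22 s[j]='b': π[22]=0 (border '')
j=23 s[j]='c': π[23]=1 (border 'c')
j=24 s[j]='a': k: 1→0; π[24]=0 (border '')
j=25 s[j]='a': π[25]=0 (border '')
j=26 s[j]='b': π[26]=0 (border '')
j=27 s[j]='a': π[27]=0 (border '')
j=28 s[j]='c': π[28]=1 (border 'c')
j=29 s[j]='b': k: 1→0; π[29]=0 (border '')
j=30 s[j]='a': π[30]=0 (border '')
j=31 s[j]='b': π[31]=0 (border '')
j=32 s[j]='b': π[32]=0 (border '')
j=33 s[j]='a': π[33]=0 (border '')
j=34 s[j]='b': π[34]=0 (border '')
j=35 s[j]='c': π[35]=1 (border 'c')
j=36 s[j]='a': k: 1→0; π[36]=0 (border '')
j=37 s[j]='b': π[37]=0 (border '')
j=38 s[j]='c': π[38]=1 (border 'c')

[0, 1, 2, 0, 0, 0, 1, 2, 3, 0, 1, 2, 0, 1, 0, 0, 1, 0, 0, 1, 0, 0, 0, 1, 0, 0, 0, 0, 1, 0, 0, 0, 0, 0, 0, 1, 0, 0, 1]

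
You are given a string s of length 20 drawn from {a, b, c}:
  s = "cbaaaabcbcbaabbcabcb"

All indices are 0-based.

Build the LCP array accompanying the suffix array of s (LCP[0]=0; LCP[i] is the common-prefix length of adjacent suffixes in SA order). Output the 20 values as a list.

[0, 3, 2, 3, 1, 2, 4, 0, 1, 3, 1, 1, 2, 3, 3, 0, 1, 2, 4, 2]

rank→(start, suffix):
  0 → (2, 'aaaabcbcbaabbcabcb')
  1 → (3, 'aaabcbcbaabbcabcb')
  2 → (11, 'aabbcabcb')
  3 → (4, 'aabcbcbaabbcabcb')
  4 → (12, 'abbcabcb')
  5 → (16, 'abcb')
  6 → (5, 'abcbcbaabbcabcb')
  7 → (19, 'b')
  8 → (1, 'baaaabcbcbaabbcabcb')
  9 → (10, 'baabbcabcb')
  10 → (13, 'bbcabcb')
  11 → (14, 'bcabcb')
  12 → (17, 'bcb')
  13 → (8, 'bcbaabbcabcb')
  14 → (6, 'bcbcbaabbcabcb')
  15 → (15, 'cabcb')
  16 → (18, 'cb')
  17 → (0, 'cbaaaabcbcbaabbcabcb')
  18 → (9, 'cbaabbcabcb')
  19 → (7, 'cbcbaabbcabcb')

SA = [2, 3, 11, 4, 12, 16, 5, 19, 1, 10, 13, 14, 17, 8, 6, 15, 18, 0, 9, 7]
i: (SA[i-1],SA[i]) lcp shared
  1: (2,3) 3 'aaa'
  2: (3,11) 2 'aa'
  3: (11,4) 3 'aab'
  4: (4,12) 1 'a'
  5: (12,16) 2 'ab'
  6: (16,5) 4 'abcb'
  7: (5,19) 0 ''
  8: (19,1) 1 'b'
  9: (1,10) 3 'baa'
  10: (10,13) 1 'b'
  11: (13,14) 1 'b'
  12: (14,17) 2 'bc'
  13: (17,8) 3 'bcb'
  14: (8,6) 3 'bcb'
  15: (6,15) 0 ''
  16: (15,18) 1 'c'
  17: (18,0) 2 'cb'
  18: (0,9) 4 'cbaa'
  19: (9,7) 2 'cb'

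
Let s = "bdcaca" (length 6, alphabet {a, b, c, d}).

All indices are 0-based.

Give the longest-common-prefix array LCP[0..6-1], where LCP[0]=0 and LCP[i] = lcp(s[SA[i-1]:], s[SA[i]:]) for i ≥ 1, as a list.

rank→(start, suffix):
  0 → (5, 'a')
  1 → (3, 'aca')
  2 → (0, 'bdcaca')
  3 → (4, 'ca')
  4 → (2, 'caca')
  5 → (1, 'dcaca')

SA = [5, 3, 0, 4, 2, 1]
i: (SA[i-1],SA[i]) lcp shared
  1: (5,3) 1 'a'
  2: (3,0) 0 ''
  3: (0,4) 0 ''
  4: (4,2) 2 'ca'
  5: (2,1) 0 ''

[0, 1, 0, 0, 2, 0]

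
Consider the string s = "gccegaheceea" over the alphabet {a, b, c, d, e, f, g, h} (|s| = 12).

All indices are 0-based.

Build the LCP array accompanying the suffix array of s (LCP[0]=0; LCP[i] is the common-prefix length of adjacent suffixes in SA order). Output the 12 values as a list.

sorted suffixes:
  #0 SA[0]=11  'a'
  #1 SA[1]=5  'aheceea'
  #2 SA[2]=1  'ccegaheceea'
  #3 SA[3]=8  'ceea'
  #4 SA[4]=2  'cegaheceea'
  #5 SA[5]=10  'ea'
  #6 SA[6]=7  'eceea'
  #7 SA[7]=9  'eea'
  #8 SA[8]=3  'egaheceea'
  #9 SA[9]=4  'gaheceea'
  #10 SA[10]=0  'gccegaheceea'
  #11 SA[11]=6  'heceea'

SA = [11, 5, 1, 8, 2, 10, 7, 9, 3, 4, 0, 6]
i: (SA[i-1],SA[i]) lcp shared
  1: (11,5) 1 'a'
  2: (5,1) 0 ''
  3: (1,8) 1 'c'
  4: (8,2) 2 'ce'
  5: (2,10) 0 ''
  6: (10,7) 1 'e'
  7: (7,9) 1 'e'
  8: (9,3) 1 'e'
  9: (3,4) 0 ''
  10: (4,0) 1 'g'
  11: (0,6) 0 ''

[0, 1, 0, 1, 2, 0, 1, 1, 1, 0, 1, 0]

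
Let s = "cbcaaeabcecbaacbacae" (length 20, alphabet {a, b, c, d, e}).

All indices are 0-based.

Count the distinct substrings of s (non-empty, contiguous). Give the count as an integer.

185

rank→(start, suffix):
  0 → (12, 'aacbacae')
  1 → (3, 'aaeabcecbaacbacae')
  2 → (6, 'abcecbaacbacae')
  3 → (16, 'acae')
  4 → (13, 'acbacae')
  5 → (18, 'ae')
  6 → (4, 'aeabcecbaacbacae')
  7 → (11, 'baacbacae')
  8 → (15, 'bacae')
  9 → (1, 'bcaaeabcecbaacbacae')
  10 → (7, 'bcecbaacbacae')
  11 → (2, 'caaeabcecbaacbacae')
  12 → (17, 'cae')
  13 → (10, 'cbaacbacae')
  14 → (14, 'cbacae')
  15 → (0, 'cbcaaeabcecbaacbacae')
  16 → (8, 'cecbaacbacae')
  17 → (19, 'e')
  18 → (5, 'eabcecbaacbacae')
  19 → (9, 'ecbaacbacae')

SA = [12, 3, 6, 16, 13, 18, 4, 11, 15, 1, 7, 2, 17, 10, 14, 0, 8, 19, 5, 9]
i: (SA[i-1],SA[i]) lcp shared
  1: (12,3) 2 'aa'
  2: (3,6) 1 'a'
  3: (6,16) 1 'a'
  4: (16,13) 2 'ac'
  5: (13,18) 1 'a'
  6: (18,4) 2 'ae'
  7: (4,11) 0 ''
  8: (11,15) 2 'ba'
  9: (15,1) 1 'b'
  10: (1,7) 2 'bc'
  11: (7,2) 0 ''
  12: (2,17) 2 'ca'
  13: (17,10) 1 'c'
  14: (10,14) 3 'cba'
  15: (14,0) 2 'cb'
  16: (0,8) 1 'c'
  17: (8,19) 0 ''
  18: (19,5) 1 'e'
  19: (5,9) 1 'e'

n(n+1)/2 = 20·21/2 = 210
Σ LCP = 0 + 2 + 1 + 1 + 2 + 1 + 2 + 0 + 2 + 1 + 2 + 0 + 2 + 1 + 3 + 2 + 1 + 0 + 1 + 1 = 25
distinct = 210 − 25 = 185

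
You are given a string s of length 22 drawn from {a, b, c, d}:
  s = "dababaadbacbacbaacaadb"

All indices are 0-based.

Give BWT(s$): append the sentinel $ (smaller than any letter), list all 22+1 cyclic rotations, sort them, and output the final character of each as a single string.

rank  rotation                 last
    0  $dababaadbacbacbaacaadb  b
    1  aacaadb$dababaadbacbacb  b
    2  aadb$dababaadbacbacbaac  c
    3  aadbacbacbaacaadb$dabab  b
    4  abaadbacbacbaacaadb$dab  b
    5  ababaadbacbacbaacaadb$d  d
    6  acaadb$dababaadbacbacba  a
    7  acbaacaadb$dababaadbacb  b
    8  acbacbaacaadb$dababaadb  b
    9  adb$dababaadbacbacbaaca  a
   10  adbacbacbaacaadb$dababa  a
   11  b$dababaadbacbacbaacaad  d
   12  baacaadb$dababaadbacbac  c
   13  baadbacbacbaacaadb$daba  a
   14  babaadbacbacbaacaadb$da  a
   15  bacbaacaadb$dababaadbac  c
   16  bacbacbaacaadb$dababaad  d
   17  caadb$dababaadbacbacbaa  a
   18  cbaacaadb$dababaadbacba  a
   19  cbacbaacaadb$dababaadba  a
   20  dababaadbacbacbaacaadb$  $
   21  db$dababaadbacbacbaacaa  a
   22  dbacbacbaacaadb$dababaa  a

bbcbbdabbaadcaacdaaa$aa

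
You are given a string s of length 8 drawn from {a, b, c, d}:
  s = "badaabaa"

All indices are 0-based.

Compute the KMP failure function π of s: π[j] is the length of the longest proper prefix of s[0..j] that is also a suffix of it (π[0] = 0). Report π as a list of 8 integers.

[0, 0, 0, 0, 0, 1, 2, 0]

π[0] = 0
j=1 s[j]='a': π[1]=0 (border '')
j=2 s[j]='d': π[2]=0 (border '')
j=3 s[j]='a': π[3]=0 (border '')
j=4 s[j]='a': π[4]=0 (border '')
j=5 s[j]='b': π[5]=1 (border 'b')
j=6 s[j]='a': π[6]=2 (border 'ba')
j=7 s[j]='a': k: 2→0; π[7]=0 (border '')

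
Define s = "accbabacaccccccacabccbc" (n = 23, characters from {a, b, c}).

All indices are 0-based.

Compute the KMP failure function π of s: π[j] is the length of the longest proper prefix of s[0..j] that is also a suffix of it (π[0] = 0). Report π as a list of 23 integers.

[0, 0, 0, 0, 1, 0, 1, 2, 1, 2, 3, 0, 0, 0, 0, 1, 2, 1, 0, 0, 0, 0, 0]

π[0] = 0
j=1 s[j]='c': π[1]=0 (border '')
j=2 s[j]='c': π[2]=0 (border '')
j=3 s[j]='b': π[3]=0 (border '')
j=4 s[j]='a': π[4]=1 (border 'a')
j=5 s[j]='b': k: 1→0; π[5]=0 (border '')
j=6 s[j]='a': π[6]=1 (border 'a')
j=7 s[j]='c': π[7]=2 (border 'ac')
j=8 s[j]='a': k: 2→0; π[8]=1 (border 'a')
j=9 s[j]='c': π[9]=2 (border 'ac')
j=10 s[j]='c': π[10]=3 (border 'acc')
j=11 s[j]='c': k: 3→0; π[11]=0 (border '')
j=12 s[j]='c': π[12]=0 (border '')
j=13 s[j]='c': π[13]=0 (border '')
j=14 s[j]='c': π[14]=0 (border '')
j=15 s[j]='a': π[15]=1 (border 'a')
j=16 s[j]='c': π[16]=2 (border 'ac')
j=17 s[j]='a': k: 2→0; π[17]=1 (border 'a')
j=18 s[j]='b': k: 1→0; π[18]=0 (border '')
j=19 s[j]='c': π[19]=0 (border '')
j=20 s[j]='c': π[20]=0 (border '')
j=21 s[j]='b': π[21]=0 (border '')
j=22 s[j]='c': π[22]=0 (border '')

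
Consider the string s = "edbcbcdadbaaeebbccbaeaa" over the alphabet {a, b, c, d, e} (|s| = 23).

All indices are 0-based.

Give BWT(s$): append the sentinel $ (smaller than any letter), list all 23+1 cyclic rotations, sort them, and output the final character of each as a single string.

aaebdbadcedbccbbbcaeae$a

rank  rotation                  last
    0  $edbcbcdadbaaeebbccbaeaa  a
    1  a$edbcbcdadbaaeebbccbaea  a
    2  aa$edbcbcdadbaaeebbccbae  e
    3  aaeebbccbaeaa$edbcbcdadb  b
    4  adbaaeebbccbaeaa$edbcbcd  d
    5  aeaa$edbcbcdadbaaeebbccb  b
    6  aeebbccbaeaa$edbcbcdadba  a
    7  baaeebbccbaeaa$edbcbcdad  d
    8  baeaa$edbcbcdadbaaeebbcc  c
    9  bbccbaeaa$edbcbcdadbaaee  e
   10  bcbcdadbaaeebbccbaeaa$ed  d
   11  bccbaeaa$edbcbcdadbaaeeb  b
   12  bcdadbaaeebbccbaeaa$edbc  c
   13  cbaeaa$edbcbcdadbaaeebbc  c
   14  cbcdadbaaeebbccbaeaa$edb  b
   15  ccbaeaa$edbcbcdadbaaeebb  b
   16  cdadbaaeebbccbaeaa$edbcb  b
   17  dadbaaeebbccbaeaa$edbcbc  c
   18  dbaaeebbccbaeaa$edbcbcda  a
   19  dbcbcdadbaaeebbccbaeaa$e  e
   20  eaa$edbcbcdadbaaeebbccba  a
   21  ebbccbaeaa$edbcbcdadbaae  e
   22  edbcbcdadbaaeebbccbaeaa$  $
   23  eebbccbaeaa$edbcbcdadbaa  a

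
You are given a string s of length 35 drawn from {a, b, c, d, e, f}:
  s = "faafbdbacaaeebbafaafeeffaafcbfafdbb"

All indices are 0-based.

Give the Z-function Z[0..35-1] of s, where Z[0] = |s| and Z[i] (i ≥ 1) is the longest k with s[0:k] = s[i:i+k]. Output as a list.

[35, 0, 0, 1, 0, 0, 0, 0, 0, 0, 0, 0, 0, 0, 0, 0, 4, 0, 0, 1, 0, 0, 1, 4, 0, 0, 1, 0, 0, 2, 0, 1, 0, 0, 0]

Z[0]=35
i=1: outside box; Z[1]=0
i=2: outside box; Z[2]=0
i=3: outside box; Z[3]=1 scan→box=[3,4)
i=4: outside box; Z[4]=0
i=5: outside box; Z[5]=0
i=6: outside box; Z[6]=0
i=7: outside box; Z[7]=0
i=8: outside box; Z[8]=0
i=9: outside box; Z[9]=0
i=10: outside box; Z[10]=0
i=11: outside box; Z[11]=0
i=12: outside box; Z[12]=0
i=13: outside box; Z[13]=0
i=14: outside box; Z[14]=0
i=15: outside box; Z[15]=0
i=16: outside box; Z[16]=4 scan→box=[16,20)
i=17: min(r-i=3, Z[1]=0)=0; Z[17]=0
i=18: min(r-i=2, Z[2]=0)=0; Z[18]=0
i=19: min(r-i=1, Z[3]=1)=1; Z[19]=1
i=20: outside box; Z[20]=0
i=21: outside box; Z[21]=0
i=22: outside box; Z[22]=1 scan→box=[22,23)
i=23: outside box; Z[23]=4 scan→box=[23,27)
i=24: min(r-i=3, Z[1]=0)=0; Z[24]=0
i=25: min(r-i=2, Z[2]=0)=0; Z[25]=0
i=26: min(r-i=1, Z[3]=1)=1; Z[26]=1
i=27: outside box; Z[27]=0
i=28: outside box; Z[28]=0
i=29: outside box; Z[29]=2 scan→box=[29,31)
i=30: min(r-i=1, Z[1]=0)=0; Z[30]=0
i=31: outside box; Z[31]=1 scan→box=[31,32)
i=32: outside box; Z[32]=0
i=33: outside box; Z[33]=0
i=34: outside box; Z[34]=0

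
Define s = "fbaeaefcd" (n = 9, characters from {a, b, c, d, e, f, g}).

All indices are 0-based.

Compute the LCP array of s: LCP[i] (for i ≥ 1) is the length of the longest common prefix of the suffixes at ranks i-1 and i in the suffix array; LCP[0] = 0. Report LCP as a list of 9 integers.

rank | idx | suffix
   0 |   2 | aeaefcd
   1 |   4 | aefcd
   2 |   1 | baeaefcd
   3 |   7 | cd
   4 |   8 | d
   5 |   3 | eaefcd
   6 |   5 | efcd
   7 |   0 | fbaeaefcd
   8 |   6 | fcd

SA = [2, 4, 1, 7, 8, 3, 5, 0, 6]
rank  pair      lcp
   1  s[2:],s[4:]  2  'ae'
   2  s[4:],s[1:]  0  ''
   3  s[1:],s[7:]  0  ''
   4  s[7:],s[8:]  0  ''
   5  s[8:],s[3:]  0  ''
   6  s[3:],s[5:]  1  'e'
   7  s[5:],s[0:]  0  ''
   8  s[0:],s[6:]  1  'f'

[0, 2, 0, 0, 0, 0, 1, 0, 1]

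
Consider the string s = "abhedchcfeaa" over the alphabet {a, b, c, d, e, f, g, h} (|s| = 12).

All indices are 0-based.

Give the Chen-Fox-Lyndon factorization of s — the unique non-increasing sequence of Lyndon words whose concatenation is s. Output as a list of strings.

emit factor 1: 'abhedchcfe' (i=0, period=10)
emit factor 2: 'a' (i=10, period=1)
emit factor 3: 'a' (i=11, period=1)

["abhedchcfe", "a", "a"]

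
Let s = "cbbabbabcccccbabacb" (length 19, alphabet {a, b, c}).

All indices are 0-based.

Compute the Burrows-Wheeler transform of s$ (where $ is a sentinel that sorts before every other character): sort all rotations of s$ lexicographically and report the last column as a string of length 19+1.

rank  rotation              last
    0  $cbbabbabcccccbabacb  b
    1  abacb$cbbabbabcccccb  b
    2  abbabcccccbabacb$cbb  b
    3  abcccccbabacb$cbbabb  b
    4  acb$cbbabbabcccccbab  b
    5  b$cbbabbabcccccbabac  c
    6  babacb$cbbabbabccccc  c
    7  babbabcccccbabacb$cb  b
    8  babcccccbabacb$cbbab  b
    9  bacb$cbbabbabcccccba  a
   10  bbabbabcccccbabacb$c  c
   11  bbabcccccbabacb$cbba  a
   12  bcccccbabacb$cbbabba  a
   13  cb$cbbabbabcccccbaba  a
   14  cbabacb$cbbabbabcccc  c
   15  cbbabbabcccccbabacb$  $
   16  ccbabacb$cbbabbabccc  c
   17  cccbabacb$cbbabbabcc  c
   18  ccccbabacb$cbbabbabc  c
   19  cccccbabacb$cbbabbab  b

bbbbbccbbacaaac$cccb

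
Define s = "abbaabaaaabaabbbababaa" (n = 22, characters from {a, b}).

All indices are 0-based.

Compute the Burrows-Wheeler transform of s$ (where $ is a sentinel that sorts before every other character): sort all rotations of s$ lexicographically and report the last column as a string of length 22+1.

aabbababbaab$aaabaababa

rank  rotation                 last
    0  $abbaabaaaabaabbbababaa  a
    1  a$abbaabaaaabaabbbababa  a
    2  aa$abbaabaaaabaabbbabab  b
    3  aaaabaabbbababaa$abbaab  b
    4  aaabaabbbababaa$abbaaba  a
    5  aabaaaabaabbbababaa$abb  b
    6  aabaabbbababaa$abbaabaa  a
    7  aabbbababaa$abbaabaaaab  b
    8  abaa$abbaabaaaabaabbbab  b
    9  abaaaabaabbbababaa$abba  a
   10  abaabbbababaa$abbaabaaa  a
   11  ababaa$abbaabaaaabaabbb  b
   12  abbaabaaaabaabbbababaa$  $
   13  abbbababaa$abbaabaaaaba  a
   14  baa$abbaabaaaabaabbbaba  a
   15  baaaabaabbbababaa$abbaa  a
   16  baabaaaabaabbbababaa$ab  b
   17  baabbbababaa$abbaabaaaa  a
   18  babaa$abbaabaaaabaabbba  a
   19  bababaa$abbaabaaaabaabb  b
   20  bbaabaaaabaabbbababaa$a  a
   21  bbababaa$abbaabaaaabaab  b
   22  bbbababaa$abbaabaaaabaa  a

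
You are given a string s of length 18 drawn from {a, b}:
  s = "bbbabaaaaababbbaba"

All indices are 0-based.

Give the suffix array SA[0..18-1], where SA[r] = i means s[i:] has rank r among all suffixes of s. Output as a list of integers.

[17, 5, 6, 7, 8, 15, 3, 9, 11, 16, 4, 14, 2, 10, 13, 1, 12, 0]

sorted suffixes:
  #0 SA[0]=17  'a'
  #1 SA[1]=5  'aaaaababbbaba'
  #2 SA[2]=6  'aaaababbbaba'
  #3 SA[3]=7  'aaababbbaba'
  #4 SA[4]=8  'aababbbaba'
  #5 SA[5]=15  'aba'
  #6 SA[6]=3  'abaaaaababbbaba'
  #7 SA[7]=9  'ababbbaba'
  #8 SA[8]=11  'abbbaba'
  #9 SA[9]=16  'ba'
  #10 SA[10]=4  'baaaaababbbaba'
  #11 SA[11]=14  'baba'
  #12 SA[12]=2  'babaaaaababbbaba'
  #13 SA[13]=10  'babbbaba'
  #14 SA[14]=13  'bbaba'
  #15 SA[15]=1  'bbabaaaaababbbaba'
  #16 SA[16]=12  'bbbaba'
  #17 SA[17]=0  'bbbabaaaaababbbaba'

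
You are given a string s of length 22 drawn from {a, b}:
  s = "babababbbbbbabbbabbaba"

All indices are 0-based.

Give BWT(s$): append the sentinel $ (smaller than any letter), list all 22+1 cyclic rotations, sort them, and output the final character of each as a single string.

rank  rotation                 last
    0  $babababbbbbbabbbabbaba  a
    1  a$babababbbbbbabbbabbab  b
    2  aba$babababbbbbbabbbabb  b
    3  abababbbbbbabbbabbaba$b  b
    4  ababbbbbbabbbabbaba$bab  b
    5  abbaba$babababbbbbbabbb  b
    6  abbbabbaba$babababbbbbb  b
    7  abbbbbbabbbabbaba$babab  b
    8  ba$babababbbbbbabbbabba  a
    9  baba$babababbbbbbabbbab  b
   10  babababbbbbbabbbabbaba$  $
   11  bababbbbbbabbbabbaba$ba  a
   12  babbaba$babababbbbbbabb  b
   13  babbbabbaba$babababbbbb  b
   14  babbbbbbabbbabbaba$baba  a
   15  bbaba$babababbbbbbabbba  a
   16  bbabbaba$babababbbbbbab  b
   17  bbabbbabbaba$babababbbb  b
   18  bbbabbaba$babababbbbbba  a
   19  bbbabbbabbaba$babababbb  b
   20  bbbbabbbabbaba$babababb  b
   21  bbbbbabbbabbaba$bababab  b
   22  bbbbbbabbbabbaba$bababa  a

abbbbbbbab$abbaabbabbba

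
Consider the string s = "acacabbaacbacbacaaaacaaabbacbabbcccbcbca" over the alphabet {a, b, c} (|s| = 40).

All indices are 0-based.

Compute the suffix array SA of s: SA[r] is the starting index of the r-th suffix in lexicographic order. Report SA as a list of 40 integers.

rank | idx | suffix
   0 |  39 | a
   1 |  16 | aaaacaaabbacbabbcccbcbca
   2 |  21 | aaabbacbabbcccbcbca
   3 |  17 | aaacaaabbacbabbcccbcbca
   4 |  22 | aabbacbabbcccbcbca
   5 |  18 | aacaaabbacbabbcccbcbca
   6 |   7 | aacbacbacaaaacaaabbacbabbcccbcbca
   7 |   4 | abbaacbacbacaaaacaaabbacbabbcccbcbca
   8 |  23 | abbacbabbcccbcbca
   9 |  29 | abbcccbcbca
  10 |  14 | acaaaacaaabbacbabbcccbcbca
  11 |  19 | acaaabbacbabbcccbcbca
  12 |   2 | acabbaacbacbacaaaacaaabbacbabbcccbcbca
  13 |   0 | acacabbaacbacbacaaaacaaabbacbabbcccbcbca
  14 |  26 | acbabbcccbcbca
  15 |  11 | acbacaaaacaaabbacbabbcccbcbca
  16 |   8 | acbacbacaaaacaaabbacbabbcccbcbca
  17 |   6 | baacbacbacaaaacaaabbacbabbcccbcbca
  18 |  28 | babbcccbcbca
  19 |  13 | bacaaaacaaabbacbabbcccbcbca
  20 |  25 | bacbabbcccbcbca
  21 |  10 | bacbacaaaacaaabbacbabbcccbcbca
  22 |   5 | bbaacbacbacaaaacaaabbacbabbcccbcbca
  23 |  24 | bbacbabbcccbcbca
  24 |  30 | bbcccbcbca
  25 |  37 | bca
  26 |  35 | bcbca
  27 |  31 | bcccbcbca
  28 |  38 | ca
  29 |  15 | caaaacaaabbacbabbcccbcbca
  30 |  20 | caaabbacbabbcccbcbca
  31 |   3 | cabbaacbacbacaaaacaaabbacbabbcccbcbca
  32 |   1 | cacabbaacbacbacaaaacaaabbacbabbcccbcbca
  33 |  27 | cbabbcccbcbca
  34 |  12 | cbacaaaacaaabbacbabbcccbcbca
  35 |   9 | cbacbacaaaacaaabbacbabbcccbcbca
  36 |  36 | cbca
  37 |  34 | cbcbca
  38 |  33 | ccbcbca
  39 |  32 | cccbcbca

[39, 16, 21, 17, 22, 18, 7, 4, 23, 29, 14, 19, 2, 0, 26, 11, 8, 6, 28, 13, 25, 10, 5, 24, 30, 37, 35, 31, 38, 15, 20, 3, 1, 27, 12, 9, 36, 34, 33, 32]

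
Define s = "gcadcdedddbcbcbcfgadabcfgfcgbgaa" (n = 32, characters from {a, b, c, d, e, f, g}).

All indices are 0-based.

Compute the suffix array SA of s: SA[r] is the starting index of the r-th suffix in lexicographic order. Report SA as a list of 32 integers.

sorted suffixes:
  #0 SA[0]=31  'a'
  #1 SA[1]=30  'aa'
  #2 SA[2]=20  'abcfgfcgbgaa'
  #3 SA[3]=18  'adabcfgfcgbgaa'
  #4 SA[4]=2  'adcdedddbcbcbcfgadabcfgfcgbgaa'
  #5 SA[5]=10  'bcbcbcfgadabcfgfcgbgaa'
  #6 SA[6]=12  'bcbcfgadabcfgfcgbgaa'
  #7 SA[7]=14  'bcfgadabcfgfcgbgaa'
  #8 SA[8]=21  'bcfgfcgbgaa'
  #9 SA[9]=28  'bgaa'
  #10 SA[10]=1  'cadcdedddbcbcbcfgadabcfgfcgbgaa'
  #11 SA[11]=11  'cbcbcfgadabcfgfcgbgaa'
  #12 SA[12]=13  'cbcfgadabcfgfcgbgaa'
  #13 SA[13]=4  'cdedddbcbcbcfgadabcfgfcgbgaa'
  #14 SA[14]=15  'cfgadabcfgfcgbgaa'
  #15 SA[15]=22  'cfgfcgbgaa'
  #16 SA[16]=26  'cgbgaa'
  #17 SA[17]=19  'dabcfgfcgbgaa'
  #18 SA[18]=9  'dbcbcbcfgadabcfgfcgbgaa'
  #19 SA[19]=3  'dcdedddbcbcbcfgadabcfgfcgbgaa'
  #20 SA[20]=8  'ddbcbcbcfgadabcfgfcgbgaa'
  #21 SA[21]=7  'dddbcbcbcfgadabcfgfcgbgaa'
  #22 SA[22]=5  'dedddbcbcbcfgadabcfgfcgbgaa'
  #23 SA[23]=6  'edddbcbcbcfgadabcfgfcgbgaa'
  #24 SA[24]=25  'fcgbgaa'
  #25 SA[25]=16  'fgadabcfgfcgbgaa'
  #26 SA[26]=23  'fgfcgbgaa'
  #27 SA[27]=29  'gaa'
  #28 SA[28]=17  'gadabcfgfcgbgaa'
  #29 SA[29]=27  'gbgaa'
  #30 SA[30]=0  'gcadcdedddbcbcbcfgadabcfgfcgbgaa'
  #31 SA[31]=24  'gfcgbgaa'

[31, 30, 20, 18, 2, 10, 12, 14, 21, 28, 1, 11, 13, 4, 15, 22, 26, 19, 9, 3, 8, 7, 5, 6, 25, 16, 23, 29, 17, 27, 0, 24]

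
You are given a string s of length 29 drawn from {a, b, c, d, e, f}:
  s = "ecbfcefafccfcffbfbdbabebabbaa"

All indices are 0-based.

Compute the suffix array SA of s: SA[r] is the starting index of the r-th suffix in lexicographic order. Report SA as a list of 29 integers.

[28, 27, 24, 20, 7, 26, 23, 19, 25, 17, 21, 15, 2, 1, 9, 4, 10, 12, 18, 22, 0, 5, 6, 16, 14, 8, 3, 11, 13]

rank→(start, suffix):
  0 → (28, 'a')
  1 → (27, 'aa')
  2 → (24, 'abbaa')
  3 → (20, 'abebabbaa')
  4 → (7, 'afccfcffbfbdbabebabbaa')
  5 → (26, 'baa')
  6 → (23, 'babbaa')
  7 → (19, 'babebabbaa')
  8 → (25, 'bbaa')
  9 → (17, 'bdbabebabbaa')
  10 → (21, 'bebabbaa')
  11 → (15, 'bfbdbabebabbaa')
  12 → (2, 'bfcefafccfcffbfbdbabebabbaa')
  13 → (1, 'cbfcefafccfcffbfbdbabebabbaa')
  14 → (9, 'ccfcffbfbdbabebabbaa')
  15 → (4, 'cefafccfcffbfbdbabebabbaa')
  16 → (10, 'cfcffbfbdbabebabbaa')
  17 → (12, 'cffbfbdbabebabbaa')
  18 → (18, 'dbabebabbaa')
  19 → (22, 'ebabbaa')
  20 → (0, 'ecbfcefafccfcffbfbdbabebabbaa')
  21 → (5, 'efafccfcffbfbdbabebabbaa')
  22 → (6, 'fafccfcffbfbdbabebabbaa')
  23 → (16, 'fbdbabebabbaa')
  24 → (14, 'fbfbdbabebabbaa')
  25 → (8, 'fccfcffbfbdbabebabbaa')
  26 → (3, 'fcefafccfcffbfbdbabebabbaa')
  27 → (11, 'fcffbfbdbabebabbaa')
  28 → (13, 'ffbfbdbabebabbaa')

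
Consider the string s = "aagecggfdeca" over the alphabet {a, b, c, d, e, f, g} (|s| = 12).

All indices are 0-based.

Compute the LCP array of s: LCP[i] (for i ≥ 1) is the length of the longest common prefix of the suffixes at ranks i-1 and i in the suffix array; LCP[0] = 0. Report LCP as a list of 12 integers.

[0, 1, 1, 0, 1, 0, 0, 2, 0, 0, 1, 1]

rank | idx | suffix
   0 |  11 | a
   1 |   0 | aagecggfdeca
   2 |   1 | agecggfdeca
   3 |  10 | ca
   4 |   4 | cggfdeca
   5 |   8 | deca
   6 |   9 | eca
   7 |   3 | ecggfdeca
   8 |   7 | fdeca
   9 |   2 | gecggfdeca
  10 |   6 | gfdeca
  11 |   5 | ggfdeca

SA = [11, 0, 1, 10, 4, 8, 9, 3, 7, 2, 6, 5]
i: (SA[i-1],SA[i]) lcp shared
  1: (11,0) 1 'a'
  2: (0,1) 1 'a'
  3: (1,10) 0 ''
  4: (10,4) 1 'c'
  5: (4,8) 0 ''
  6: (8,9) 0 ''
  7: (9,3) 2 'ec'
  8: (3,7) 0 ''
  9: (7,2) 0 ''
  10: (2,6) 1 'g'
  11: (6,5) 1 'g'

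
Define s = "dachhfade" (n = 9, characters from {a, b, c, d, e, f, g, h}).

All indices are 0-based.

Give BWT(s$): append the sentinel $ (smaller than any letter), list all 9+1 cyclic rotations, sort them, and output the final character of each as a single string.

edfa$adhhc

rank  rotation    last
    0  $dachhfade  e
    1  achhfade$d  d
    2  ade$dachhf  f
    3  chhfade$da  a
    4  dachhfade$  $
    5  de$dachhfa  a
    6  e$dachhfad  d
    7  fade$dachh  h
    8  hfade$dach  h
    9  hhfade$dac  c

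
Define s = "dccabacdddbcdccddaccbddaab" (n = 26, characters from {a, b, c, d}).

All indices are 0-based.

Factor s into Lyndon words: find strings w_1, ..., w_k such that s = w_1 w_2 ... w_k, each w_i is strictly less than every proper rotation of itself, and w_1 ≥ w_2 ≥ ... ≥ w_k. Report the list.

emit factor 1: 'd' (i=0, period=1)
emit factor 2: 'c' (i=1, period=1)
emit factor 3: 'c' (i=2, period=1)
emit factor 4: 'abacdddbcdccddaccbdd' (i=3, period=20)
emit factor 5: 'aab' (i=23, period=3)

["d", "c", "c", "abacdddbcdccddaccbdd", "aab"]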